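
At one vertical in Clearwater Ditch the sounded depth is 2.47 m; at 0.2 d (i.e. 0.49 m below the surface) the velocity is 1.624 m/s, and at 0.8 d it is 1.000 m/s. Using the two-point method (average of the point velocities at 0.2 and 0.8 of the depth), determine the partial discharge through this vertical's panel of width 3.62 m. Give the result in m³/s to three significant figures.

v̄ = (1.624 + 1.000) / 2 = 1.312 m/s
q = v̄ × d × w = 1.312 × 2.47 × 3.62 = 11.73 m³/s

11.7 m³/s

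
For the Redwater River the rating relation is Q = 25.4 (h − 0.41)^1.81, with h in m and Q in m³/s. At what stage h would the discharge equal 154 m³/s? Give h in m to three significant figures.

h − h₀ = (Q/C)^(1/b) = (154/25.4)^(1/1.81) = 2.707 m
h = 0.41 + 2.707 = 3.117 m

3.12 m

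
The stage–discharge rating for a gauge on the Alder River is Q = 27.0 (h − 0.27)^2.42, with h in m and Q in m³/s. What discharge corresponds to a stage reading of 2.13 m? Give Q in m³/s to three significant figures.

121 m³/s

Q = 27.0 × (2.13 − 0.27)^2.42 = 27.0 × 1.86^2.42 = 121.2 m³/s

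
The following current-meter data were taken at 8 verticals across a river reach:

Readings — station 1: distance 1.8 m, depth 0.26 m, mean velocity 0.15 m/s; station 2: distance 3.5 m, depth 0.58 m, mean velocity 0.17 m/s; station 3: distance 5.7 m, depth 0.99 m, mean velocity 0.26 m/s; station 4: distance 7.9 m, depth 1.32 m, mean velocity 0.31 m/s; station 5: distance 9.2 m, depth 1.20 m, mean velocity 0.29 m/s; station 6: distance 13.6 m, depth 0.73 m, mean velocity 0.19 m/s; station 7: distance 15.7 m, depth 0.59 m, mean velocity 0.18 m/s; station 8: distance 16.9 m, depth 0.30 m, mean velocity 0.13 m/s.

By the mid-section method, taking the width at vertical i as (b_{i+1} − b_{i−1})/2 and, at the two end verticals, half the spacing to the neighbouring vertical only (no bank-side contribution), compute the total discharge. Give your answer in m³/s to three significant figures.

3.15 m³/s

w_1 = (3.5 − 1.8)/2 = 0.85 m; q_1 = 0.15 × 0.26 × 0.85 = 0.03315 m³/s
w_2 = (5.7 − 1.8)/2 = 1.95 m; q_2 = 0.17 × 0.58 × 1.95 = 0.1923 m³/s
w_3 = (7.9 − 3.5)/2 = 2.2 m; q_3 = 0.26 × 0.99 × 2.2 = 0.5663 m³/s
w_4 = (9.2 − 5.7)/2 = 1.75 m; q_4 = 0.31 × 1.32 × 1.75 = 0.7161 m³/s
w_5 = (13.6 − 7.9)/2 = 2.85 m; q_5 = 0.29 × 1.20 × 2.85 = 0.9918 m³/s
w_6 = (15.7 − 9.2)/2 = 3.25 m; q_6 = 0.19 × 0.73 × 3.25 = 0.4508 m³/s
w_7 = (16.9 − 13.6)/2 = 1.65 m; q_7 = 0.18 × 0.59 × 1.65 = 0.1752 m³/s
w_8 = (16.9 − 15.7)/2 = 0.6 m; q_8 = 0.13 × 0.30 × 0.6 = 0.02340 m³/s
Q = Σ qᵢ = 3.149 m³/s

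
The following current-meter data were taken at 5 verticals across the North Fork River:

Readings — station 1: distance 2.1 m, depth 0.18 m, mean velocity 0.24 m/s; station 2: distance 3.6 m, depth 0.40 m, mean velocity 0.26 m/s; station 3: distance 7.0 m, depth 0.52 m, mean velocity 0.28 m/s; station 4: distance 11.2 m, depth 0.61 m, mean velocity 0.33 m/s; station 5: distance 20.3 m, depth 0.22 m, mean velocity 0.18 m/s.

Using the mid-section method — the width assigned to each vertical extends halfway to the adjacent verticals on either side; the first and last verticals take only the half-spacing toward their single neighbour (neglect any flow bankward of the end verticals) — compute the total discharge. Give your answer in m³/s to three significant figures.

w_1 = (3.6 − 2.1)/2 = 0.75 m; q_1 = 0.24 × 0.18 × 0.75 = 0.03240 m³/s
w_2 = (7.0 − 2.1)/2 = 2.45 m; q_2 = 0.26 × 0.40 × 2.45 = 0.2548 m³/s
w_3 = (11.2 − 3.6)/2 = 3.8 m; q_3 = 0.28 × 0.52 × 3.8 = 0.5533 m³/s
w_4 = (20.3 − 7.0)/2 = 6.65 m; q_4 = 0.33 × 0.61 × 6.65 = 1.339 m³/s
w_5 = (20.3 − 11.2)/2 = 4.55 m; q_5 = 0.18 × 0.22 × 4.55 = 0.1802 m³/s
Q = Σ qᵢ = 2.359 m³/s

2.36 m³/s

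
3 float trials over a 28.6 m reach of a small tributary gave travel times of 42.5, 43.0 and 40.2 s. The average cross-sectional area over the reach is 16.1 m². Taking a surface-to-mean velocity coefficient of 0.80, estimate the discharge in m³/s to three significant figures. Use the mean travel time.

t̄ = (42.5 + 43.0 + 40.2) / 3 = 41.9 s
v_surface = L / t̄ = 28.6 / 41.9 = 0.6826 m/s
v_mean = 0.80 × 0.6826 = 0.5461 m/s
Q = A × v_mean = 16.1 × 0.5461 = 8.792 m³/s

8.79 m³/s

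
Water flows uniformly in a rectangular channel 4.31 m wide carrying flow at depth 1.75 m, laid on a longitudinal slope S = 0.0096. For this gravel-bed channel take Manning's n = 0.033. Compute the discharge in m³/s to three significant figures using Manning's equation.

A = b·y = 4.31 × 1.75 = 7.543 m²
P = b + 2y = 4.31 + 2×1.75 = 7.810 m
R = A/P = 7.543/7.810 = 0.9657 m
Q = (1/n)·A·R^(2/3)·S^(1/2) = (1/0.033) × 7.543 × 0.9657^(2/3) × 0.0096^(1/2) = 21.88 m³/s

21.9 m³/s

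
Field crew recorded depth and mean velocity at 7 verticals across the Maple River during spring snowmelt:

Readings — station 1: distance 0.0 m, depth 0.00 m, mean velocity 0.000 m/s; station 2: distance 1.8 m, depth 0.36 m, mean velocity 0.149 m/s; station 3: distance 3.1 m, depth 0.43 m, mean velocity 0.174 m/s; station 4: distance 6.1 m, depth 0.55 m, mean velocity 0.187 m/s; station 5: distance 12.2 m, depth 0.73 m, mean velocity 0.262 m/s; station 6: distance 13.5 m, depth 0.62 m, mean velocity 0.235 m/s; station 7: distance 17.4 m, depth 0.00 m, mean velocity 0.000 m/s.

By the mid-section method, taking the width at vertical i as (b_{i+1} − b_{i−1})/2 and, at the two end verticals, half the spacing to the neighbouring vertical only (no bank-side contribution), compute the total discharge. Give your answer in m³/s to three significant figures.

w_2 = (3.1 − 0.0)/2 = 1.55 m; q_2 = 0.149 × 0.36 × 1.55 = 0.08314 m³/s
w_3 = (6.1 − 1.8)/2 = 2.15 m; q_3 = 0.174 × 0.43 × 2.15 = 0.1609 m³/s
w_4 = (12.2 − 3.1)/2 = 4.55 m; q_4 = 0.187 × 0.55 × 4.55 = 0.4680 m³/s
w_5 = (13.5 − 6.1)/2 = 3.7 m; q_5 = 0.262 × 0.73 × 3.7 = 0.7077 m³/s
w_6 = (17.4 − 12.2)/2 = 2.6 m; q_6 = 0.235 × 0.62 × 2.6 = 0.3788 m³/s
Stations 1, 7 contribute zero (depth or velocity is 0).
Q = Σ qᵢ = 1.798 m³/s

1.80 m³/s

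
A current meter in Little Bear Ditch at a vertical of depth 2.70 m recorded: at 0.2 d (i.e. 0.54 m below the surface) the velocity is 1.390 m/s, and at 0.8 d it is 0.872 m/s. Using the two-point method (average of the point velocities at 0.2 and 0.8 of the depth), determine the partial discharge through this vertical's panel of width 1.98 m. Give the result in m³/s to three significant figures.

6.05 m³/s

v̄ = (1.390 + 0.872) / 2 = 1.131 m/s
q = v̄ × d × w = 1.131 × 2.70 × 1.98 = 6.046 m³/s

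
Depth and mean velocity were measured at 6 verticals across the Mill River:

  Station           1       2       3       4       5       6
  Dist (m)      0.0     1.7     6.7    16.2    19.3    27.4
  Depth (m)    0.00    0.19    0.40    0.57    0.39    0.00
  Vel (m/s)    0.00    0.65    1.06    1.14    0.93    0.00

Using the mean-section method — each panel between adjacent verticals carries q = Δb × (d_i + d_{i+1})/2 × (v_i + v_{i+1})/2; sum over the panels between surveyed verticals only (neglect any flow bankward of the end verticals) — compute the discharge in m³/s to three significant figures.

Panel 1-2: Δb = 1.7 m, d̄ = (0.00+0.19)/2 = 0.095, v̄ = (0.00+0.65)/2 = 0.325 → q = 1.7×0.095×0.325 = 0.05249 m³/s
Panel 2-3: Δb = 5 m, d̄ = (0.19+0.40)/2 = 0.295, v̄ = (0.65+1.06)/2 = 0.855 → q = 5×0.295×0.855 = 1.261 m³/s
Panel 3-4: Δb = 9.5 m, d̄ = (0.40+0.57)/2 = 0.485, v̄ = (1.06+1.14)/2 = 1.1 → q = 9.5×0.485×1.1 = 5.068 m³/s
Panel 4-5: Δb = 3.1 m, d̄ = (0.57+0.39)/2 = 0.48, v̄ = (1.14+0.93)/2 = 1.035 → q = 3.1×0.48×1.035 = 1.540 m³/s
Panel 5-6: Δb = 8.1 m, d̄ = (0.39+0.00)/2 = 0.195, v̄ = (0.93+0.00)/2 = 0.465 → q = 8.1×0.195×0.465 = 0.7345 m³/s
Q = Σ q = 8.656 m³/s

8.66 m³/s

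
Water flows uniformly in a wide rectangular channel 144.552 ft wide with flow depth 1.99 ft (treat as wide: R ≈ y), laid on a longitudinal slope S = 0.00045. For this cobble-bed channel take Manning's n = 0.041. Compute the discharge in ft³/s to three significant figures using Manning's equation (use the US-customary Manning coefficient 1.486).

A = b·y = 144.552 × 1.99 = 287.7 ft²
Wide channel: R ≈ y = 1.99 ft
Q = (1.486/n)·A·R^(2/3)·S^(1/2) = (1.486/0.041) × 287.7 × 1.990^(2/3) × 0.00045^(1/2) = 349.9 ft³/s

350 ft³/s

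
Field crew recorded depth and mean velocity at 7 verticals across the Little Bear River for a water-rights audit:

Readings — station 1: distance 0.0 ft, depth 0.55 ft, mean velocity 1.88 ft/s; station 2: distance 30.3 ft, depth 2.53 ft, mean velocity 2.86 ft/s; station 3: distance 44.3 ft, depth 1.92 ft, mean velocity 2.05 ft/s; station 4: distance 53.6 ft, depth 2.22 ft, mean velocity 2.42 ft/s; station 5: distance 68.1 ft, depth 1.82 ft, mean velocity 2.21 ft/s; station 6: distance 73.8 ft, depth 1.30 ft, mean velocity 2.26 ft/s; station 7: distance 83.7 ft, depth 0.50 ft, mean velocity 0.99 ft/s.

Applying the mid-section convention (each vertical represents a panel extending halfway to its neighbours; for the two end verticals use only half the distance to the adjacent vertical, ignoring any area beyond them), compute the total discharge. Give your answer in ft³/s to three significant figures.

352 ft³/s

w_1 = (30.3 − 0.0)/2 = 15.15 ft; q_1 = 1.88 × 0.55 × 15.15 = 15.67 ft³/s
w_2 = (44.3 − 0.0)/2 = 22.15 ft; q_2 = 2.86 × 2.53 × 22.15 = 160.3 ft³/s
w_3 = (53.6 − 30.3)/2 = 11.65 ft; q_3 = 2.05 × 1.92 × 11.65 = 45.85 ft³/s
w_4 = (68.1 − 44.3)/2 = 11.9 ft; q_4 = 2.42 × 2.22 × 11.9 = 63.93 ft³/s
w_5 = (73.8 − 53.6)/2 = 10.1 ft; q_5 = 2.21 × 1.82 × 10.1 = 40.62 ft³/s
w_6 = (83.7 − 68.1)/2 = 7.8 ft; q_6 = 2.26 × 1.30 × 7.8 = 22.92 ft³/s
w_7 = (83.7 − 73.8)/2 = 4.95 ft; q_7 = 0.99 × 0.50 × 4.95 = 2.450 ft³/s
Q = Σ qᵢ = 351.7 ft³/s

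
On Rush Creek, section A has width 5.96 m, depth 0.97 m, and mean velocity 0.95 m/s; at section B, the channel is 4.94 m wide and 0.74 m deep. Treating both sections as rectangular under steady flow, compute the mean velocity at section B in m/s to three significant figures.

Q = A₁V₁ = (5.96×0.97) × 0.95 = 5.492 m³/s
A₂ = 4.94 × 0.74 = 3.656 m²
V₂ = Q/A₂ = 5.492/3.656 = 1.502 m/s

1.50 m/s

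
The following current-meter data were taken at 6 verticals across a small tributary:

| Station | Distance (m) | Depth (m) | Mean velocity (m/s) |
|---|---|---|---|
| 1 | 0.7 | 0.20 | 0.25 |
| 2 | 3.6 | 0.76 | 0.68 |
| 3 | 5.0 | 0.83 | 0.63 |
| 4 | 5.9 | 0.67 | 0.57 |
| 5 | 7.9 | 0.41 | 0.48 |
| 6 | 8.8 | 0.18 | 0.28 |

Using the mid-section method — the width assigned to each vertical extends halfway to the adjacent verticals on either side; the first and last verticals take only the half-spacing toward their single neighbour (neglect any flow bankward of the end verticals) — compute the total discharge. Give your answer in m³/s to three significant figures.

2.65 m³/s

w_1 = (3.6 − 0.7)/2 = 1.45 m; q_1 = 0.25 × 0.20 × 1.45 = 0.07250 m³/s
w_2 = (5.0 − 0.7)/2 = 2.15 m; q_2 = 0.68 × 0.76 × 2.15 = 1.111 m³/s
w_3 = (5.9 − 3.6)/2 = 1.15 m; q_3 = 0.63 × 0.83 × 1.15 = 0.6013 m³/s
w_4 = (7.9 − 5.0)/2 = 1.45 m; q_4 = 0.57 × 0.67 × 1.45 = 0.5538 m³/s
w_5 = (8.8 − 5.9)/2 = 1.45 m; q_5 = 0.48 × 0.41 × 1.45 = 0.2854 m³/s
w_6 = (8.8 − 7.9)/2 = 0.45 m; q_6 = 0.28 × 0.18 × 0.45 = 0.02268 m³/s
Q = Σ qᵢ = 2.647 m³/s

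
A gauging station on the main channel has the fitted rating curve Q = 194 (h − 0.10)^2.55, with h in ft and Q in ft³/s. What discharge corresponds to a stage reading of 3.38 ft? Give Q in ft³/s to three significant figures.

4010 ft³/s

Q = 194 × (3.38 − 0.10)^2.55 = 194 × 3.28^2.55 = 4011 ft³/s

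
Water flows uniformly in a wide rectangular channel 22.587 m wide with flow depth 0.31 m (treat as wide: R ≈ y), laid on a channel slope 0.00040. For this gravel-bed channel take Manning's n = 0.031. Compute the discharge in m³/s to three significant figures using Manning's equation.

2.07 m³/s

A = b·y = 22.587 × 0.31 = 7.002 m²
Wide channel: R ≈ y = 0.31 m
Q = (1/n)·A·R^(2/3)·S^(1/2) = (1/0.031) × 7.002 × 0.3100^(2/3) × 0.00040^(1/2) = 2.069 m³/s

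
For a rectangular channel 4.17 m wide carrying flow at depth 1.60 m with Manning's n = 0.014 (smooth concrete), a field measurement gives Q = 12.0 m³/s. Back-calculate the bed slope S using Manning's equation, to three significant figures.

A = b·y = 4.17 × 1.60 = 6.672 m²
P = b + 2y = 4.17 + 2×1.60 = 7.370 m
R = A/P = 6.672/7.370 = 0.9053 m
S = (Q·n / (1·A·R^(2/3)))² = (12.0×0.014 / (1×6.672×0.9358))² = 0.0007240

0.000724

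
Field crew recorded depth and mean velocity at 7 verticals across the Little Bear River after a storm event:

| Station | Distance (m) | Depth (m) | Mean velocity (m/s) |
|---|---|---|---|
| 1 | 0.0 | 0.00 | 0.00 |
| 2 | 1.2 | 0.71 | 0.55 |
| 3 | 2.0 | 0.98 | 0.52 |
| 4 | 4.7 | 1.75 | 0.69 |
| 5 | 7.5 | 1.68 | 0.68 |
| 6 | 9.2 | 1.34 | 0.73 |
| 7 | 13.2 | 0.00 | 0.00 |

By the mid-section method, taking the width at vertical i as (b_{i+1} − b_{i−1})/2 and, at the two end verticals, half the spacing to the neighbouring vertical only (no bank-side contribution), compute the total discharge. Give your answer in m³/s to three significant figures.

w_2 = (2.0 − 0.0)/2 = 1 m; q_2 = 0.55 × 0.71 × 1 = 0.3905 m³/s
w_3 = (4.7 − 1.2)/2 = 1.75 m; q_3 = 0.52 × 0.98 × 1.75 = 0.8918 m³/s
w_4 = (7.5 − 2.0)/2 = 2.75 m; q_4 = 0.69 × 1.75 × 2.75 = 3.321 m³/s
w_5 = (9.2 − 4.7)/2 = 2.25 m; q_5 = 0.68 × 1.68 × 2.25 = 2.570 m³/s
w_6 = (13.2 − 7.5)/2 = 2.85 m; q_6 = 0.73 × 1.34 × 2.85 = 2.788 m³/s
Stations 1, 7 contribute zero (depth or velocity is 0).
Q = Σ qᵢ = 9.961 m³/s

9.96 m³/s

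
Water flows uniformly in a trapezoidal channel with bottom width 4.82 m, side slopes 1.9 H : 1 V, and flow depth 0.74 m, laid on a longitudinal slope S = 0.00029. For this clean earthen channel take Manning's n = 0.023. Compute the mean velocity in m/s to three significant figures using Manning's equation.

A = (b + z·y)·y = (4.82 + 1.9×0.74)×0.74 = 4.607 m²
P = b + 2y√(1+z²) = 4.82 + 2×0.74×√(1+1.9²) = 7.998 m
R = A/P = 4.607/7.998 = 0.5761 m
Q = (1/n)·A·R^(2/3)·S^(1/2) = (1/0.023) × 4.607 × 0.5761^(2/3) × 0.00029^(1/2) = 2.362 m³/s
V = Q/A = 2.362/4.607 = 0.5126 m/s

0.513 m/s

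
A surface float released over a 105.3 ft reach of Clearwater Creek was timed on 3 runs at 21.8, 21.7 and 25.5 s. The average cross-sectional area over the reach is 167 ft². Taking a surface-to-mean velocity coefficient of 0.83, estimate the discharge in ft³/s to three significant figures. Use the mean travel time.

635 ft³/s

t̄ = (21.8 + 21.7 + 25.5) / 3 = 23 s
v_surface = L / t̄ = 105.3 / 23 = 4.578 ft/s
v_mean = 0.83 × 4.578 = 3.800 ft/s
Q = A × v_mean = 167 × 3.800 = 634.6 ft³/s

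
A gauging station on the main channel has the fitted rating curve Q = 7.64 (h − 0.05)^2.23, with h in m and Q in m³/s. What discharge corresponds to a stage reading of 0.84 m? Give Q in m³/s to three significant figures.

4.52 m³/s

Q = 7.64 × (0.84 − 0.05)^2.23 = 7.64 × 0.79^2.23 = 4.516 m³/s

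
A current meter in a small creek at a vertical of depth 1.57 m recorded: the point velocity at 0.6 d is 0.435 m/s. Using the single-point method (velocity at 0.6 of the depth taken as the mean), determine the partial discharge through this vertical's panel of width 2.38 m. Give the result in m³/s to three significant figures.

1.63 m³/s

v̄ = v₀.₆ = 0.435 m/s
q = v̄ × d × w = 0.4350 × 1.57 × 2.38 = 1.625 m³/s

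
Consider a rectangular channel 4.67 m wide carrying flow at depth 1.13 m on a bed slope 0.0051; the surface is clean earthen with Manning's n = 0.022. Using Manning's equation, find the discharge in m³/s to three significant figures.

14.3 m³/s

A = b·y = 4.67 × 1.13 = 5.277 m²
P = b + 2y = 4.67 + 2×1.13 = 6.930 m
R = A/P = 5.277/6.930 = 0.7615 m
Q = (1/n)·A·R^(2/3)·S^(1/2) = (1/0.022) × 5.277 × 0.7615^(2/3) × 0.0051^(1/2) = 14.28 m³/s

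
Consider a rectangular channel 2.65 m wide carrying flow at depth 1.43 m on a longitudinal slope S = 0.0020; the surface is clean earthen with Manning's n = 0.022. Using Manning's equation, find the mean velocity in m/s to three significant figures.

A = b·y = 2.65 × 1.43 = 3.790 m²
P = b + 2y = 2.65 + 2×1.43 = 5.510 m
R = A/P = 3.790/5.510 = 0.6877 m
Q = (1/n)·A·R^(2/3)·S^(1/2) = (1/0.022) × 3.790 × 0.6877^(2/3) × 0.0020^(1/2) = 6.002 m³/s
V = Q/A = 6.002/3.790 = 1.584 m/s

1.58 m/s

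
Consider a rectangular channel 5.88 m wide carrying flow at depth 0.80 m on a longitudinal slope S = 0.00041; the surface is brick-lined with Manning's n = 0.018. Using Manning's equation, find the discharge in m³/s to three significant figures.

3.88 m³/s

A = b·y = 5.88 × 0.80 = 4.704 m²
P = b + 2y = 5.88 + 2×0.80 = 7.480 m
R = A/P = 4.704/7.480 = 0.6289 m
Q = (1/n)·A·R^(2/3)·S^(1/2) = (1/0.018) × 4.704 × 0.6289^(2/3) × 0.00041^(1/2) = 3.884 m³/s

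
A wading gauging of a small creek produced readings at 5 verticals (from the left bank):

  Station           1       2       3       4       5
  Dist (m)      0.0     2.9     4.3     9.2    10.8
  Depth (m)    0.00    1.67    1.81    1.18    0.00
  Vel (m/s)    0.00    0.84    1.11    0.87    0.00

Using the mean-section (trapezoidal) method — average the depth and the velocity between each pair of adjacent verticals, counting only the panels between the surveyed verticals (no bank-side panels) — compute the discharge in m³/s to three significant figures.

Panel 1-2: Δb = 2.9 m, d̄ = (0.00+1.67)/2 = 0.835, v̄ = (0.00+0.84)/2 = 0.42 → q = 2.9×0.835×0.42 = 1.017 m³/s
Panel 2-3: Δb = 1.4 m, d̄ = (1.67+1.81)/2 = 1.74, v̄ = (0.84+1.11)/2 = 0.975 → q = 1.4×1.74×0.975 = 2.375 m³/s
Panel 3-4: Δb = 4.9 m, d̄ = (1.81+1.18)/2 = 1.495, v̄ = (1.11+0.87)/2 = 0.99 → q = 4.9×1.495×0.99 = 7.252 m³/s
Panel 4-5: Δb = 1.6 m, d̄ = (1.18+0.00)/2 = 0.59, v̄ = (0.87+0.00)/2 = 0.435 → q = 1.6×0.59×0.435 = 0.4106 m³/s
Q = Σ q = 11.06 m³/s

11.1 m³/s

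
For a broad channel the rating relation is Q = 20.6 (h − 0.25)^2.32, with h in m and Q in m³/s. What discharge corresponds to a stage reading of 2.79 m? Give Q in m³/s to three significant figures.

Q = 20.6 × (2.79 − 0.25)^2.32 = 20.6 × 2.54^2.32 = 179.1 m³/s

179 m³/s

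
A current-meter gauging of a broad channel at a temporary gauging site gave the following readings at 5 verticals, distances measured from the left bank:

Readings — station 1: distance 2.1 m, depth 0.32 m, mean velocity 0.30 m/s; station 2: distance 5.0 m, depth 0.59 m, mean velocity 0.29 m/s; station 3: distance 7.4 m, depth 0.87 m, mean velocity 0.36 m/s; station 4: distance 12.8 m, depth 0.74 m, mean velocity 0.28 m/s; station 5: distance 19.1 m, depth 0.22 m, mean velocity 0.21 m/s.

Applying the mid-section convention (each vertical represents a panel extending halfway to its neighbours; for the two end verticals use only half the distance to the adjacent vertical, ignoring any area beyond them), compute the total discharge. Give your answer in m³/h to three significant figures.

w_1 = (5.0 − 2.1)/2 = 1.45 m; q_1 = 0.30 × 0.32 × 1.45 = 0.1392 m³/s
w_2 = (7.4 − 2.1)/2 = 2.65 m; q_2 = 0.29 × 0.59 × 2.65 = 0.4534 m³/s
w_3 = (12.8 − 5.0)/2 = 3.9 m; q_3 = 0.36 × 0.87 × 3.9 = 1.221 m³/s
w_4 = (19.1 − 7.4)/2 = 5.85 m; q_4 = 0.28 × 0.74 × 5.85 = 1.212 m³/s
w_5 = (19.1 − 12.8)/2 = 3.15 m; q_5 = 0.21 × 0.22 × 3.15 = 0.1455 m³/s
Q = Σ qᵢ = 3.172 m³/s
= 3.172 × 3600 = 11420 m³/h

11400 m³/h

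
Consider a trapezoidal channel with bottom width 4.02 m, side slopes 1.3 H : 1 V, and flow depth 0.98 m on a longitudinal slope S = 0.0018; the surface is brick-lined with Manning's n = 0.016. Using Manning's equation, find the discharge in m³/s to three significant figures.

11.0 m³/s

A = (b + z·y)·y = (4.02 + 1.3×0.98)×0.98 = 5.188 m²
P = b + 2y√(1+z²) = 4.02 + 2×0.98×√(1+1.3²) = 7.235 m
R = A/P = 5.188/7.235 = 0.7171 m
Q = (1/n)·A·R^(2/3)·S^(1/2) = (1/0.016) × 5.188 × 0.7171^(2/3) × 0.0018^(1/2) = 11.02 m³/s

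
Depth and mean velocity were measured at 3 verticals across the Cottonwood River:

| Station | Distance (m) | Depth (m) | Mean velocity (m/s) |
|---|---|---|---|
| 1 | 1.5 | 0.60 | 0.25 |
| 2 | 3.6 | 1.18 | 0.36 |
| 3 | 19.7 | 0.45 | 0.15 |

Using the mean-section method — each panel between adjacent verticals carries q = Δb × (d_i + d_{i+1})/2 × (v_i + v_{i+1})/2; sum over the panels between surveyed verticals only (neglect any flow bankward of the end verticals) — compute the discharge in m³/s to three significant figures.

Panel 1-2: Δb = 2.1 m, d̄ = (0.60+1.18)/2 = 0.89, v̄ = (0.25+0.36)/2 = 0.305 → q = 2.1×0.89×0.305 = 0.5700 m³/s
Panel 2-3: Δb = 16.1 m, d̄ = (1.18+0.45)/2 = 0.815, v̄ = (0.36+0.15)/2 = 0.255 → q = 16.1×0.815×0.255 = 3.346 m³/s
Q = Σ q = 3.916 m³/s

3.92 m³/s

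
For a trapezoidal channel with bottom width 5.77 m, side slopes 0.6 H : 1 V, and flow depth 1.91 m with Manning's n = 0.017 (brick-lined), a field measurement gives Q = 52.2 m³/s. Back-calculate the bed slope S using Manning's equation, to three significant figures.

A = (b + z·y)·y = (5.77 + 0.6×1.91)×1.91 = 13.21 m²
P = b + 2y√(1+z²) = 5.77 + 2×1.91×√(1+0.6²) = 10.22 m
R = A/P = 13.21/10.22 = 1.292 m
S = (Q·n / (1·A·R^(2/3)))² = (52.2×0.017 / (1×13.21×1.186))² = 0.003207

0.00321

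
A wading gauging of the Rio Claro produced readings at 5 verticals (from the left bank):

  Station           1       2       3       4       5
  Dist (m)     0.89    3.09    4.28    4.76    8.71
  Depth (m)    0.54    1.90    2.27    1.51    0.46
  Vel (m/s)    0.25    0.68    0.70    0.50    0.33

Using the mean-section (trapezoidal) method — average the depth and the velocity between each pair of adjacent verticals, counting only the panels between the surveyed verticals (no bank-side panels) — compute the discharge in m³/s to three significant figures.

Panel 1-2: Δb = 2.2 m, d̄ = (0.54+1.90)/2 = 1.22, v̄ = (0.25+0.68)/2 = 0.465 → q = 2.2×1.22×0.465 = 1.248 m³/s
Panel 2-3: Δb = 1.19 m, d̄ = (1.90+2.27)/2 = 2.085, v̄ = (0.68+0.70)/2 = 0.69 → q = 1.19×2.085×0.69 = 1.712 m³/s
Panel 3-4: Δb = 0.48 m, d̄ = (2.27+1.51)/2 = 1.89, v̄ = (0.70+0.50)/2 = 0.6 → q = 0.48×1.89×0.6 = 0.5443 m³/s
Panel 4-5: Δb = 3.95 m, d̄ = (1.51+0.46)/2 = 0.985, v̄ = (0.50+0.33)/2 = 0.415 → q = 3.95×0.985×0.415 = 1.615 m³/s
Q = Σ q = 5.119 m³/s

5.12 m³/s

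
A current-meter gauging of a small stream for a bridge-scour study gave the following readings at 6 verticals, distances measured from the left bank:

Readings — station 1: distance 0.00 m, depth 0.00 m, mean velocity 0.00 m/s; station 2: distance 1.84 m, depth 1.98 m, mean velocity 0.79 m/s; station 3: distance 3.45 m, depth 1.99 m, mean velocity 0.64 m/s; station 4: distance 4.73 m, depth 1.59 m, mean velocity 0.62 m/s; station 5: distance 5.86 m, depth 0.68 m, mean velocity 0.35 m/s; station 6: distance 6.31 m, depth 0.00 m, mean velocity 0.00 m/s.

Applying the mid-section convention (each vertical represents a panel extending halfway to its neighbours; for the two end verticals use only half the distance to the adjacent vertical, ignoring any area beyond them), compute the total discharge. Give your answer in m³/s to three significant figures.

5.91 m³/s

w_2 = (3.45 − 0.00)/2 = 1.725 m; q_2 = 0.79 × 1.98 × 1.725 = 2.698 m³/s
w_3 = (4.73 − 1.84)/2 = 1.445 m; q_3 = 0.64 × 1.99 × 1.445 = 1.840 m³/s
w_4 = (5.86 − 3.45)/2 = 1.205 m; q_4 = 0.62 × 1.59 × 1.205 = 1.188 m³/s
w_5 = (6.31 − 4.73)/2 = 0.79 m; q_5 = 0.35 × 0.68 × 0.79 = 0.1880 m³/s
Stations 1, 6 contribute zero (depth or velocity is 0).
Q = Σ qᵢ = 5.915 m³/s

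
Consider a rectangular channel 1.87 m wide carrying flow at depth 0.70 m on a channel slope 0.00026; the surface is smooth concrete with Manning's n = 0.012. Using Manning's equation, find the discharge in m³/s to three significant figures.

A = b·y = 1.87 × 0.70 = 1.309 m²
P = b + 2y = 1.87 + 2×0.70 = 3.270 m
R = A/P = 1.309/3.270 = 0.4003 m
Q = (1/n)·A·R^(2/3)·S^(1/2) = (1/0.012) × 1.309 × 0.4003^(2/3) × 0.00026^(1/2) = 0.9554 m³/s

0.955 m³/s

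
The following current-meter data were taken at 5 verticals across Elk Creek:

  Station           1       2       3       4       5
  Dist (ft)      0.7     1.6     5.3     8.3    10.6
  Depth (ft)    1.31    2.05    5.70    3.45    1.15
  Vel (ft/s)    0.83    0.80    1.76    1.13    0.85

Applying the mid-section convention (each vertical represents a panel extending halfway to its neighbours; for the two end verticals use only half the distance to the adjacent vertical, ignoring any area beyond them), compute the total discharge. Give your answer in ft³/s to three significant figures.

49.3 ft³/s

w_1 = (1.6 − 0.7)/2 = 0.45 ft; q_1 = 0.83 × 1.31 × 0.45 = 0.4893 ft³/s
w_2 = (5.3 − 0.7)/2 = 2.3 ft; q_2 = 0.80 × 2.05 × 2.3 = 3.772 ft³/s
w_3 = (8.3 − 1.6)/2 = 3.35 ft; q_3 = 1.76 × 5.70 × 3.35 = 33.61 ft³/s
w_4 = (10.6 − 5.3)/2 = 2.65 ft; q_4 = 1.13 × 3.45 × 2.65 = 10.33 ft³/s
w_5 = (10.6 − 8.3)/2 = 1.15 ft; q_5 = 0.85 × 1.15 × 1.15 = 1.124 ft³/s
Q = Σ qᵢ = 49.32 ft³/s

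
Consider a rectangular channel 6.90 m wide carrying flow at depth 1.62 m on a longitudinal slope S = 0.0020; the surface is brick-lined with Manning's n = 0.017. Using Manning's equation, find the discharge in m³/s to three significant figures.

A = b·y = 6.90 × 1.62 = 11.18 m²
P = b + 2y = 6.90 + 2×1.62 = 10.14 m
R = A/P = 11.18/10.14 = 1.102 m
Q = (1/n)·A·R^(2/3)·S^(1/2) = (1/0.017) × 11.18 × 1.102^(2/3) × 0.0020^(1/2) = 31.38 m³/s

31.4 m³/s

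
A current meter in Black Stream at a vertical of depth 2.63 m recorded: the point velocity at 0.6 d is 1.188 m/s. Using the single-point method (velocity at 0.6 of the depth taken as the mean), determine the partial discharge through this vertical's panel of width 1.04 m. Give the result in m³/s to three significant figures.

3.25 m³/s

v̄ = v₀.₆ = 1.188 m/s
q = v̄ × d × w = 1.188 × 2.63 × 1.04 = 3.249 m³/s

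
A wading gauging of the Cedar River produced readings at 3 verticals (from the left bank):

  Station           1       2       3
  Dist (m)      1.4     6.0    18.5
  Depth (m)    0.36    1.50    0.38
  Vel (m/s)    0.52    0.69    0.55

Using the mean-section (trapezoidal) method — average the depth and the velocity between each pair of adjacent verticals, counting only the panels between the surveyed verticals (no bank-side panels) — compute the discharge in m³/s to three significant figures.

Panel 1-2: Δb = 4.6 m, d̄ = (0.36+1.50)/2 = 0.93, v̄ = (0.52+0.69)/2 = 0.605 → q = 4.6×0.93×0.605 = 2.588 m³/s
Panel 2-3: Δb = 12.5 m, d̄ = (1.50+0.38)/2 = 0.94, v̄ = (0.69+0.55)/2 = 0.62 → q = 12.5×0.94×0.62 = 7.285 m³/s
Q = Σ q = 9.873 m³/s

9.87 m³/s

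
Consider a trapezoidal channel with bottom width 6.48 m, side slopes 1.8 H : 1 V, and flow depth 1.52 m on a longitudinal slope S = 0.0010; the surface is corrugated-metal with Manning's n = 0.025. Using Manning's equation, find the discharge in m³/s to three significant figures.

A = (b + z·y)·y = (6.48 + 1.8×1.52)×1.52 = 14.01 m²
P = b + 2y√(1+z²) = 6.48 + 2×1.52×√(1+1.8²) = 12.74 m
R = A/P = 14.01/12.74 = 1.100 m
Q = (1/n)·A·R^(2/3)·S^(1/2) = (1/0.025) × 14.01 × 1.100^(2/3) × 0.0010^(1/2) = 18.88 m³/s

18.9 m³/s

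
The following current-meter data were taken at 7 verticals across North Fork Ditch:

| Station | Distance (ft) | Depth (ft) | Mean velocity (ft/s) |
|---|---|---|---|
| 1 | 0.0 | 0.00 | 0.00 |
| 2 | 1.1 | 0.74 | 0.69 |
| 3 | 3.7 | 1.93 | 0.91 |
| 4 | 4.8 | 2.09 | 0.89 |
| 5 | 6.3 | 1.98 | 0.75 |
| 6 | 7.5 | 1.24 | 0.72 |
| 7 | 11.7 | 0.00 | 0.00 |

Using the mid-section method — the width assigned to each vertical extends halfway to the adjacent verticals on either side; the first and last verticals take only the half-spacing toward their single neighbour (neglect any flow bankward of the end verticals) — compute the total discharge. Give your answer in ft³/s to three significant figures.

w_2 = (3.7 − 0.0)/2 = 1.85 ft; q_2 = 0.69 × 0.74 × 1.85 = 0.9446 ft³/s
w_3 = (4.8 − 1.1)/2 = 1.85 ft; q_3 = 0.91 × 1.93 × 1.85 = 3.249 ft³/s
w_4 = (6.3 − 3.7)/2 = 1.3 ft; q_4 = 0.89 × 2.09 × 1.3 = 2.418 ft³/s
w_5 = (7.5 − 4.8)/2 = 1.35 ft; q_5 = 0.75 × 1.98 × 1.35 = 2.005 ft³/s
w_6 = (11.7 − 6.3)/2 = 2.7 ft; q_6 = 0.72 × 1.24 × 2.7 = 2.411 ft³/s
Stations 1, 7 contribute zero (depth or velocity is 0).
Q = Σ qᵢ = 11.03 ft³/s

11.0 ft³/s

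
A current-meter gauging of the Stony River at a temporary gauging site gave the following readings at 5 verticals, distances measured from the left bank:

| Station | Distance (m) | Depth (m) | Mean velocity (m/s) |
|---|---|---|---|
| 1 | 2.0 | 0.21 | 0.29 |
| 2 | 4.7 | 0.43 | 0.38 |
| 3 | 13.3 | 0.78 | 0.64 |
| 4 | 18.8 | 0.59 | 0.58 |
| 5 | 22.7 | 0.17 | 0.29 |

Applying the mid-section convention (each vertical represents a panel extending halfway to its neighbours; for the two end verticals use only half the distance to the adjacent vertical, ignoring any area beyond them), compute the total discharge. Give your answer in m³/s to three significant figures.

w_1 = (4.7 − 2.0)/2 = 1.35 m; q_1 = 0.29 × 0.21 × 1.35 = 0.08222 m³/s
w_2 = (13.3 − 2.0)/2 = 5.65 m; q_2 = 0.38 × 0.43 × 5.65 = 0.9232 m³/s
w_3 = (18.8 − 4.7)/2 = 7.05 m; q_3 = 0.64 × 0.78 × 7.05 = 3.519 m³/s
w_4 = (22.7 − 13.3)/2 = 4.7 m; q_4 = 0.58 × 0.59 × 4.7 = 1.608 m³/s
w_5 = (22.7 − 18.8)/2 = 1.95 m; q_5 = 0.29 × 0.17 × 1.95 = 0.09614 m³/s
Q = Σ qᵢ = 6.229 m³/s

6.23 m³/s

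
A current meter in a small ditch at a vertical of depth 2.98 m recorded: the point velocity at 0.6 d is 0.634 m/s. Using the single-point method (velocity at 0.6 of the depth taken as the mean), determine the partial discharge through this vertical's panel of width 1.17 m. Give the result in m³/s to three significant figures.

v̄ = v₀.₆ = 0.634 m/s
q = v̄ × d × w = 0.6340 × 2.98 × 1.17 = 2.211 m³/s

2.21 m³/s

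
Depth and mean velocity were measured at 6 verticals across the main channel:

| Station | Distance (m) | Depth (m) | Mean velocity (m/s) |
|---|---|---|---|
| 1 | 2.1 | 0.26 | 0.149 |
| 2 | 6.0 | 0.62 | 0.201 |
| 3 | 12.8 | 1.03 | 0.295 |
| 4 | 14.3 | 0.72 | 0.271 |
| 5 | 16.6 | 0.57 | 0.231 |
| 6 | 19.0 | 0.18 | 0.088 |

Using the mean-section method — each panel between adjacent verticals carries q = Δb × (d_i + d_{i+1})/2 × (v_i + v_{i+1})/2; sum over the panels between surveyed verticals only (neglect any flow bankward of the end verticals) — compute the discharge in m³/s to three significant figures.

2.58 m³/s

Panel 1-2: Δb = 3.9 m, d̄ = (0.26+0.62)/2 = 0.44, v̄ = (0.149+0.201)/2 = 0.175 → q = 3.9×0.44×0.175 = 0.3003 m³/s
Panel 2-3: Δb = 6.8 m, d̄ = (0.62+1.03)/2 = 0.825, v̄ = (0.201+0.295)/2 = 0.248 → q = 6.8×0.825×0.248 = 1.391 m³/s
Panel 3-4: Δb = 1.5 m, d̄ = (1.03+0.72)/2 = 0.875, v̄ = (0.295+0.271)/2 = 0.283 → q = 1.5×0.875×0.283 = 0.3714 m³/s
Panel 4-5: Δb = 2.3 m, d̄ = (0.72+0.57)/2 = 0.645, v̄ = (0.271+0.231)/2 = 0.251 → q = 2.3×0.645×0.251 = 0.3724 m³/s
Panel 5-6: Δb = 2.4 m, d̄ = (0.57+0.18)/2 = 0.375, v̄ = (0.231+0.088)/2 = 0.1595 → q = 2.4×0.375×0.1595 = 0.1436 m³/s
Q = Σ q = 2.579 m³/s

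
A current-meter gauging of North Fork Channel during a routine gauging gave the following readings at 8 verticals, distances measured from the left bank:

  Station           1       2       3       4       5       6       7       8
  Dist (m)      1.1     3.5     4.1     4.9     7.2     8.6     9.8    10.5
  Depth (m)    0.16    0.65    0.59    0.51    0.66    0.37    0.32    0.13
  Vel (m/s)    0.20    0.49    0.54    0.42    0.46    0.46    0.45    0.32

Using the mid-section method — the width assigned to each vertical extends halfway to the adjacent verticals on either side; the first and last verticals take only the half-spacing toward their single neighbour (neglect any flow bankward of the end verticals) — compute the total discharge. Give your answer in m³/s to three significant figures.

w_1 = (3.5 − 1.1)/2 = 1.2 m; q_1 = 0.20 × 0.16 × 1.2 = 0.03840 m³/s
w_2 = (4.1 − 1.1)/2 = 1.5 m; q_2 = 0.49 × 0.65 × 1.5 = 0.4778 m³/s
w_3 = (4.9 − 3.5)/2 = 0.7 m; q_3 = 0.54 × 0.59 × 0.7 = 0.2230 m³/s
w_4 = (7.2 − 4.1)/2 = 1.55 m; q_4 = 0.42 × 0.51 × 1.55 = 0.3320 m³/s
w_5 = (8.6 − 4.9)/2 = 1.85 m; q_5 = 0.46 × 0.66 × 1.85 = 0.5617 m³/s
w_6 = (9.8 − 7.2)/2 = 1.3 m; q_6 = 0.46 × 0.37 × 1.3 = 0.2213 m³/s
w_7 = (10.5 − 8.6)/2 = 0.95 m; q_7 = 0.45 × 0.32 × 0.95 = 0.1368 m³/s
w_8 = (10.5 − 9.8)/2 = 0.35 m; q_8 = 0.32 × 0.13 × 0.35 = 0.01456 m³/s
Q = Σ qᵢ = 2.005 m³/s

2.01 m³/s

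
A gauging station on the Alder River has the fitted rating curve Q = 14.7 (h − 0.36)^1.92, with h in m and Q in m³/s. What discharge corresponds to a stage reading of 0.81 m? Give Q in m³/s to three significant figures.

Q = 14.7 × (0.81 − 0.36)^1.92 = 14.7 × 0.45^1.92 = 3.173 m³/s

3.17 m³/s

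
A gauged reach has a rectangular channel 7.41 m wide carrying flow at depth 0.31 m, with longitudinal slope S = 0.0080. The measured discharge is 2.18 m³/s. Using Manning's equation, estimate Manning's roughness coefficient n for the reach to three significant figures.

0.0409

A = b·y = 7.41 × 0.31 = 2.297 m²
P = b + 2y = 7.41 + 2×0.31 = 8.030 m
R = A/P = 2.297/8.030 = 0.2861 m
n = (1/Q)·A·R^(2/3)·S^(1/2) = (1/2.18) × 2.297 × 0.4342 × 0.08944 = 0.04092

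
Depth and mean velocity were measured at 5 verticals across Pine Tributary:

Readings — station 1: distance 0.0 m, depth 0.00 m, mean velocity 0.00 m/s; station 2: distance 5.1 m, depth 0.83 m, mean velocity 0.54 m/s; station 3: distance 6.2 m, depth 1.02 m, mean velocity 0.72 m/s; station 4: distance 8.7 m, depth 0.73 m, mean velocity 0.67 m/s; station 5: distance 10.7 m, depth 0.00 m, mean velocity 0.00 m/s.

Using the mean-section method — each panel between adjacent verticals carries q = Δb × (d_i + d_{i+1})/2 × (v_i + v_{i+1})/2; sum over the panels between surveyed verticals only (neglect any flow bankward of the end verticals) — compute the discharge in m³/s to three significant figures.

Panel 1-2: Δb = 5.1 m, d̄ = (0.00+0.83)/2 = 0.415, v̄ = (0.00+0.54)/2 = 0.27 → q = 5.1×0.415×0.27 = 0.5715 m³/s
Panel 2-3: Δb = 1.1 m, d̄ = (0.83+1.02)/2 = 0.925, v̄ = (0.54+0.72)/2 = 0.63 → q = 1.1×0.925×0.63 = 0.6410 m³/s
Panel 3-4: Δb = 2.5 m, d̄ = (1.02+0.73)/2 = 0.875, v̄ = (0.72+0.67)/2 = 0.695 → q = 2.5×0.875×0.695 = 1.520 m³/s
Panel 4-5: Δb = 2 m, d̄ = (0.73+0.00)/2 = 0.365, v̄ = (0.67+0.00)/2 = 0.335 → q = 2×0.365×0.335 = 0.2446 m³/s
Q = Σ q = 2.977 m³/s

2.98 m³/s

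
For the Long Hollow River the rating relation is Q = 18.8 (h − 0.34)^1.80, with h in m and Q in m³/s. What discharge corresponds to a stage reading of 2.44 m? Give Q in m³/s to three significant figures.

71.5 m³/s

Q = 18.8 × (2.44 − 0.34)^1.80 = 18.8 × 2.1^1.80 = 71.47 m³/s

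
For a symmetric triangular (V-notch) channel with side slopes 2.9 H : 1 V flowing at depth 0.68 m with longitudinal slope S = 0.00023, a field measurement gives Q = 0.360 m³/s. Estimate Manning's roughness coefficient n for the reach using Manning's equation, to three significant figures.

0.0265

A = z·y² = 2.9×0.68² = 1.341 m²
P = 2y√(1+z²) = 2×0.68×√(1+2.9²) = 4.172 m
R = A/P = 1.341/4.172 = 0.3214 m
n = (1/Q)·A·R^(2/3)·S^(1/2) = (1/0.360) × 1.341 × 0.4692 × 0.01517 = 0.02651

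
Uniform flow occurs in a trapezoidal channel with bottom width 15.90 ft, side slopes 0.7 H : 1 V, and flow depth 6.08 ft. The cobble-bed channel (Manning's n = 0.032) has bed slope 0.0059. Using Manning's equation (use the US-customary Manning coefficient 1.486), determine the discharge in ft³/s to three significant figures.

A = (b + z·y)·y = (15.90 + 0.7×6.08)×6.08 = 122.5 ft²
P = b + 2y√(1+z²) = 15.90 + 2×6.08×√(1+0.7²) = 30.74 ft
R = A/P = 122.5/30.74 = 3.986 ft
Q = (1.486/n)·A·R^(2/3)·S^(1/2) = (1.486/0.032) × 122.5 × 3.986^(2/3) × 0.0059^(1/2) = 1099 ft³/s

1100 ft³/s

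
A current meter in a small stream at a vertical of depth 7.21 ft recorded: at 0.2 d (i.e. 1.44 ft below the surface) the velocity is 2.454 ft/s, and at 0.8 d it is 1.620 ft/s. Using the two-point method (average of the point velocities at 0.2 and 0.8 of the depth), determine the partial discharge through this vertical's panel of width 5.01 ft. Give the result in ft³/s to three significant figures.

73.6 ft³/s

v̄ = (2.454 + 1.620) / 2 = 2.037 ft/s
q = v̄ × d × w = 2.037 × 7.21 × 5.01 = 73.58 ft³/s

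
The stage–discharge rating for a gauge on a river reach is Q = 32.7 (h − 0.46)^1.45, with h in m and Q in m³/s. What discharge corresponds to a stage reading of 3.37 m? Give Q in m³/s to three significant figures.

154 m³/s

Q = 32.7 × (3.37 − 0.46)^1.45 = 32.7 × 2.91^1.45 = 153.9 m³/s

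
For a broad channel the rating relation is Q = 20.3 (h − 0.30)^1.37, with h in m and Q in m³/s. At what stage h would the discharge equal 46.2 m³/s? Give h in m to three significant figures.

2.12 m

h − h₀ = (Q/C)^(1/b) = (46.2/20.3)^(1/1.37) = 1.823 m
h = 0.30 + 1.823 = 2.123 m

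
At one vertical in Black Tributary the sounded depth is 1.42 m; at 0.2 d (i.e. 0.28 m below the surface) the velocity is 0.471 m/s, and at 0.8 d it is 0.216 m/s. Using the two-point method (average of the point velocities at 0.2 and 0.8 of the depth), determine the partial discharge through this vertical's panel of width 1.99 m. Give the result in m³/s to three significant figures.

v̄ = (0.471 + 0.216) / 2 = 0.3435 m/s
q = v̄ × d × w = 0.3435 × 1.42 × 1.99 = 0.9707 m³/s

0.971 m³/s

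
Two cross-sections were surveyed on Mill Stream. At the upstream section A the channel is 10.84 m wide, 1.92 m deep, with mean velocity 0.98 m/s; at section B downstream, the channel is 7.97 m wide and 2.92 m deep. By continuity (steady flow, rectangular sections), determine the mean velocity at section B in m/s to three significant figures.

Q = A₁V₁ = (10.84×1.92) × 0.98 = 20.40 m³/s
A₂ = 7.97 × 2.92 = 23.27 m²
V₂ = Q/A₂ = 20.40/23.27 = 0.8764 m/s

0.876 m/s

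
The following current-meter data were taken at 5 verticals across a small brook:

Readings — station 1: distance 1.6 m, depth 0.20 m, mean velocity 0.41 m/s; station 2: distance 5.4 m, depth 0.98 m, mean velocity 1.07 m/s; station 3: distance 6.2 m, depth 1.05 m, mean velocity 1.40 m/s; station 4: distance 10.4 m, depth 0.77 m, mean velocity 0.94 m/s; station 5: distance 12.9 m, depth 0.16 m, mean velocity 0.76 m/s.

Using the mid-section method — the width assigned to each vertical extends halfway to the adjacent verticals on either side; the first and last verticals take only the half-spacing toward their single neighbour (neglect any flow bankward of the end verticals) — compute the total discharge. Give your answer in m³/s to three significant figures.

w_1 = (5.4 − 1.6)/2 = 1.9 m; q_1 = 0.41 × 0.20 × 1.9 = 0.1558 m³/s
w_2 = (6.2 − 1.6)/2 = 2.3 m; q_2 = 1.07 × 0.98 × 2.3 = 2.412 m³/s
w_3 = (10.4 − 5.4)/2 = 2.5 m; q_3 = 1.40 × 1.05 × 2.5 = 3.675 m³/s
w_4 = (12.9 − 6.2)/2 = 3.35 m; q_4 = 0.94 × 0.77 × 3.35 = 2.425 m³/s
w_5 = (12.9 − 10.4)/2 = 1.25 m; q_5 = 0.76 × 0.16 × 1.25 = 0.1520 m³/s
Q = Σ qᵢ = 8.819 m³/s

8.82 m³/s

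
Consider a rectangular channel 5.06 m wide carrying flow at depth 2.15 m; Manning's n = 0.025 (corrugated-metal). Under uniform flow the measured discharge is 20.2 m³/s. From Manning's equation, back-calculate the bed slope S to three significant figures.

0.00176

A = b·y = 5.06 × 2.15 = 10.88 m²
P = b + 2y = 5.06 + 2×2.15 = 9.360 m
R = A/P = 10.88/9.360 = 1.162 m
S = (Q·n / (1·A·R^(2/3)))² = (20.2×0.025 / (1×10.88×1.105))² = 0.001763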